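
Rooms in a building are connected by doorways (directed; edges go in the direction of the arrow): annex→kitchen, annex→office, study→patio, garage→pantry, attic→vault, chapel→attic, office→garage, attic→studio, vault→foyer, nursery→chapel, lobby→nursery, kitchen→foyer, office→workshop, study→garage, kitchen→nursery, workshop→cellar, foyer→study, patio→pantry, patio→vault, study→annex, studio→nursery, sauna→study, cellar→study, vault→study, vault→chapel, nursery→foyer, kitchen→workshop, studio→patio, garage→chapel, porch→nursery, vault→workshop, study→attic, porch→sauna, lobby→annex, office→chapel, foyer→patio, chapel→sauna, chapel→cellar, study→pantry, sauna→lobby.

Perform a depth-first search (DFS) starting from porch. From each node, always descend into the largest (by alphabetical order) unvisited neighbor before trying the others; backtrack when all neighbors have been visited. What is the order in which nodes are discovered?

porch, sauna, study, patio, vault, workshop, cellar, foyer, chapel, attic, studio, nursery, pantry, garage, annex, office, kitchen, lobby

Visit porch
porch → sauna
sauna → study
study → patio
patio → vault
vault → workshop
workshop → cellar
vault → foyer
vault → chapel
chapel → attic
attic → studio
studio → nursery
patio → pantry
study → garage
study → annex
annex → office
annex → kitchen
sauna → lobby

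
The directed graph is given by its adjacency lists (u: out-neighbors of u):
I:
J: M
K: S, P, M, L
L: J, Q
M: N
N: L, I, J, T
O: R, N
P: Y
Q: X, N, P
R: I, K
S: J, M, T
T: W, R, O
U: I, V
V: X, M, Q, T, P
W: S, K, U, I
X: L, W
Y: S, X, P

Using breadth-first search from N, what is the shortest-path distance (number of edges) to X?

3

Level 0: N
Level 1: I, J, L, T
Level 2: M, O, Q, R, W
Level 3: K, P, S, U, X
Level 4: V, Y
X first appears at level 3.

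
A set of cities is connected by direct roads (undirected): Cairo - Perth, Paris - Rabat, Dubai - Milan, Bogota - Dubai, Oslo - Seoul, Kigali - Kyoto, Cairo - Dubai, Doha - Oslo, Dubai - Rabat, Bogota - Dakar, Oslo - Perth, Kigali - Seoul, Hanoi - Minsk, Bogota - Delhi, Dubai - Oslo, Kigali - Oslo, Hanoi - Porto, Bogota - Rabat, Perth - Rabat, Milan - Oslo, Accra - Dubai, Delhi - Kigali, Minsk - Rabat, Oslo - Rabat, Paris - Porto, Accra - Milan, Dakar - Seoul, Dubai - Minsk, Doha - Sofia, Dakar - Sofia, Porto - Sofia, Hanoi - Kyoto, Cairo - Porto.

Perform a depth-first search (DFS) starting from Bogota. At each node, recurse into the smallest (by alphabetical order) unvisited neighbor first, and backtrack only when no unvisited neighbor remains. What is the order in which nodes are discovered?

Bogota, Dakar, Seoul, Kigali, Delhi, Kyoto, Hanoi, Minsk, Dubai, Accra, Milan, Oslo, Doha, Sofia, Porto, Cairo, Perth, Rabat, Paris

Visit Bogota
Bogota → Dakar
Dakar → Seoul
Seoul → Kigali
Kigali → Delhi
Kigali → Kyoto
Kyoto → Hanoi
Hanoi → Minsk
Minsk → Dubai
Dubai → Accra
Accra → Milan
Milan → Oslo
Oslo → Doha
Doha → Sofia
Sofia → Porto
Porto → Cairo
Cairo → Perth
Perth → Rabat
Rabat → Paris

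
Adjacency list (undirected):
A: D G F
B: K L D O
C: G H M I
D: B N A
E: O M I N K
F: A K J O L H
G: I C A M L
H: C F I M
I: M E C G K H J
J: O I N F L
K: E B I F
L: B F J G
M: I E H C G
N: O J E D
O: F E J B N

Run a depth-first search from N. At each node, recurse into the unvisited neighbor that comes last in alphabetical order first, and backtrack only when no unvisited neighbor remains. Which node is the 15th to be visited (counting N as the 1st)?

E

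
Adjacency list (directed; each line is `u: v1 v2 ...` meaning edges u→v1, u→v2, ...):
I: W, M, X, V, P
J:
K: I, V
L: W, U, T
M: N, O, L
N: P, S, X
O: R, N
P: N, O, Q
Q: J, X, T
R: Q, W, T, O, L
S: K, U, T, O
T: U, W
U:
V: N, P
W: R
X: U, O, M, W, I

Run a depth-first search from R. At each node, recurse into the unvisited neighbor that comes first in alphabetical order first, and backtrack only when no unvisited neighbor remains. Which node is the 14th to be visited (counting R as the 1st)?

Visit R
R → L
L → T
T → U
T → W
R → O
O → N
N → P
P → Q
Q → J
Q → X
X → I
I → M
I → V
N → S
S → K

Visit order: R, L, T, U, W, O, N, P, Q, J, X, I, M, V, S, K

V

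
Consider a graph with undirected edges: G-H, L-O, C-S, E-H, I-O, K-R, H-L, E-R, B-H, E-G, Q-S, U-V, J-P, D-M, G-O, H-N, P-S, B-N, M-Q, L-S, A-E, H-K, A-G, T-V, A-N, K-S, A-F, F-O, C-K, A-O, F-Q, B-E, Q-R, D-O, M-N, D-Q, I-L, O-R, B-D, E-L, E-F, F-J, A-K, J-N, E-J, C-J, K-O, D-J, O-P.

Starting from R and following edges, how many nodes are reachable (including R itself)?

19

BFS from R visits: R, Q, O, K, E, S, M, F, D, P, L, I, G, A, H, C, J, B, N
Reachable nodes: 19 of 22 total.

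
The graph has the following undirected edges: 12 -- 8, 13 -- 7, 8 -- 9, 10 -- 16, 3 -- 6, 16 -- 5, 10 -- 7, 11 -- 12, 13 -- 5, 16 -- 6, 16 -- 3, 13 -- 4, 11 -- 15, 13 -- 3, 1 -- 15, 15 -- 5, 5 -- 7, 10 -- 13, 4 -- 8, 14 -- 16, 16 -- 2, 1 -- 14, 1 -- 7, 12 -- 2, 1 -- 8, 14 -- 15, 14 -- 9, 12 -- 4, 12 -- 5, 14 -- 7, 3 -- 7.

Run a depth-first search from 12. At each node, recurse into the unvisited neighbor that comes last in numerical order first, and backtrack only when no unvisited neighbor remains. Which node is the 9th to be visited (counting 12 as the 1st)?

5

Visit 12
12 → 11
11 → 15
15 → 14
14 → 16
16 → 10
10 → 13
13 → 7
7 → 5
7 → 3
3 → 6
7 → 1
1 → 8
8 → 9
8 → 4
16 → 2

Visit order: 12, 11, 15, 14, 16, 10, 13, 7, 5, 3, 6, 1, 8, 9, 4, 2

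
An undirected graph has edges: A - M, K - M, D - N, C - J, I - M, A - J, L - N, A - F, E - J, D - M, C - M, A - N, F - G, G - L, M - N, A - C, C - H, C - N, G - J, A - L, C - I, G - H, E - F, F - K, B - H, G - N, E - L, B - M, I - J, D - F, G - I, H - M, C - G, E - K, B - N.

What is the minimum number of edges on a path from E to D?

2

Level 0: E
Level 1: F, J, K, L
Level 2: A, C, D, G, I, M, N
Level 3: B, H
D first appears at level 2.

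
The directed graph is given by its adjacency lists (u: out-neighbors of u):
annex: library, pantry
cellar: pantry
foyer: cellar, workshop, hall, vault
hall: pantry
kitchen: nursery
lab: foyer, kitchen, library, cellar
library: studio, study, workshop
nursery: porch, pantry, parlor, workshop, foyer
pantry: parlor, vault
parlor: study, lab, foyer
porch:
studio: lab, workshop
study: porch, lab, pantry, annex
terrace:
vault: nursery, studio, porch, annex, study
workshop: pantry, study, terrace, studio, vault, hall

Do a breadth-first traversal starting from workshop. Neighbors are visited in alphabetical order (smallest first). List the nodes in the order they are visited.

Visit workshop; enqueue hall, pantry, studio, study, terrace, vault → queue [hall, pantry, studio, study, terrace, vault]
Visit hall → queue [pantry, studio, study, terrace, vault]
Visit pantry; enqueue parlor → queue [studio, study, terrace, vault, parlor]
Visit studio; enqueue lab → queue [study, terrace, vault, parlor, lab]
Visit study; enqueue annex, porch → queue [terrace, vault, parlor, lab, annex, porch]
Visit terrace → queue [vault, parlor, lab, annex, porch]
Visit vault; enqueue nursery → queue [parlor, lab, annex, porch, nursery]
Visit parlor; enqueue foyer → queue [lab, annex, porch, nursery, foyer]
Visit lab; enqueue cellar, kitchen, library → queue [annex, porch, nursery, foyer, cellar, kitchen, library]
Visit annex → queue [porch, nursery, foyer, cellar, kitchen, library]
Visit porch → queue [nursery, foyer, cellar, kitchen, library]
Visit nursery → queue [foyer, cellar, kitchen, library]
Visit foyer → queue [cellar, kitchen, library]
Visit cellar → queue [kitchen, library]
Visit kitchen → queue [library]
Visit library → queue []

workshop, hall, pantry, studio, study, terrace, vault, parlor, lab, annex, porch, nursery, foyer, cellar, kitchen, library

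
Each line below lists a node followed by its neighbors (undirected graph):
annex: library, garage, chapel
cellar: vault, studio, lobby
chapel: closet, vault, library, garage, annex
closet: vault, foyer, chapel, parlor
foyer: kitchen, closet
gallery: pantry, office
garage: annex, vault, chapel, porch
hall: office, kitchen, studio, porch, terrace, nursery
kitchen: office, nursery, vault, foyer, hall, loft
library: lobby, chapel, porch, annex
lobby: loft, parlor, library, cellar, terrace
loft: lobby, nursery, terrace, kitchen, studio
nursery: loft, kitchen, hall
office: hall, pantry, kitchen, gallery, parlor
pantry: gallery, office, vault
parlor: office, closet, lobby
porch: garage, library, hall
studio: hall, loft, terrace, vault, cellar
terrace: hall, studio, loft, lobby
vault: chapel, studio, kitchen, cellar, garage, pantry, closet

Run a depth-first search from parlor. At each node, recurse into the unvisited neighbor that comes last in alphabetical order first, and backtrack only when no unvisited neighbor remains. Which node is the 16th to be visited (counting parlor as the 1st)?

garage

Visit parlor
parlor → office
office → pantry
pantry → vault
vault → studio
studio → terrace
terrace → loft
loft → nursery
nursery → kitchen
kitchen → hall
hall → porch
porch → library
library → lobby
lobby → cellar
library → chapel
chapel → garage
garage → annex
chapel → closet
closet → foyer
pantry → gallery

Visit order: parlor, office, pantry, vault, studio, terrace, loft, nursery, kitchen, hall, porch, library, lobby, cellar, chapel, garage, annex, closet, foyer, gallery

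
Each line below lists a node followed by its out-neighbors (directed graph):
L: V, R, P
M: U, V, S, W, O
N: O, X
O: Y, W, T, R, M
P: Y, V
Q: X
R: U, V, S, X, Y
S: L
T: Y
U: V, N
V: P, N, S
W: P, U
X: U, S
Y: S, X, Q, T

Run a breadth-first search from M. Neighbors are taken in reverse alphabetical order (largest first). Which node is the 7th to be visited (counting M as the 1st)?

P

Visit M; enqueue W, V, U, S, O → queue [W, V, U, S, O]
Visit W; enqueue P → queue [V, U, S, O, P]
Visit V; enqueue N → queue [U, S, O, P, N]
Visit U → queue [S, O, P, N]
Visit S; enqueue L → queue [O, P, N, L]
Visit O; enqueue Y, T, R → queue [P, N, L, Y, T, R]
Visit P → queue [N, L, Y, T, R]
Visit N; enqueue X → queue [L, Y, T, R, X]
Visit L → queue [Y, T, R, X]
Visit Y; enqueue Q → queue [T, R, X, Q]
Visit T → queue [R, X, Q]
Visit R → queue [X, Q]
Visit X → queue [Q]
Visit Q → queue []

Visit order: M, W, V, U, S, O, P, N, L, Y, T, R, X, Q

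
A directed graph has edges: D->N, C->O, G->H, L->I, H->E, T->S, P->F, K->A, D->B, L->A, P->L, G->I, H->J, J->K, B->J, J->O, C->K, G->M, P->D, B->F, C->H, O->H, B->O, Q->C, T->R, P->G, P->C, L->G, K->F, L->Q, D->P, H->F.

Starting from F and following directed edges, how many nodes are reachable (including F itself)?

1

BFS from F visits: F
Reachable nodes: 1 of 20 total.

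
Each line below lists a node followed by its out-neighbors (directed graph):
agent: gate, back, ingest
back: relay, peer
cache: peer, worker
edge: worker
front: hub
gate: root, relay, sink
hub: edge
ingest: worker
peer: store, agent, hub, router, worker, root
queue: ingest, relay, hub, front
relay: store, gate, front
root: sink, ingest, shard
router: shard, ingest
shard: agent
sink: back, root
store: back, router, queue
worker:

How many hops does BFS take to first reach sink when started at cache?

3

Level 0: cache
Level 1: peer, worker
Level 2: agent, hub, root, router, store
Level 3: back, edge, gate, ingest, queue, shard, sink
Level 4: front, relay
sink first appears at level 3.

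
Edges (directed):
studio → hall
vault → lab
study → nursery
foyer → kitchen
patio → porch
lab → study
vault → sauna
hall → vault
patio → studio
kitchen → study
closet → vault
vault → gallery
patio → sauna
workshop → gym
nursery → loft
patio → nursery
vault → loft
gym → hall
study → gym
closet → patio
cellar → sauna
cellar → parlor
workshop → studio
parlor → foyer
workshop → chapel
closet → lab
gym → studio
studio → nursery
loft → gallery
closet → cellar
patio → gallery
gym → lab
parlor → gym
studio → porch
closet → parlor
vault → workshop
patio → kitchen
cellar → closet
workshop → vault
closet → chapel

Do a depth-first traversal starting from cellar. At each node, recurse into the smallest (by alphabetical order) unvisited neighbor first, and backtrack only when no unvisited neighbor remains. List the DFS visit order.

cellar closet chapel lab study gym hall vault gallery loft sauna workshop studio nursery porch parlor foyer kitchen patio

Visit cellar
cellar → closet
closet → chapel
closet → lab
lab → study
study → gym
gym → hall
hall → vault
vault → gallery
vault → loft
vault → sauna
vault → workshop
workshop → studio
studio → nursery
studio → porch
closet → parlor
parlor → foyer
foyer → kitchen
closet → patio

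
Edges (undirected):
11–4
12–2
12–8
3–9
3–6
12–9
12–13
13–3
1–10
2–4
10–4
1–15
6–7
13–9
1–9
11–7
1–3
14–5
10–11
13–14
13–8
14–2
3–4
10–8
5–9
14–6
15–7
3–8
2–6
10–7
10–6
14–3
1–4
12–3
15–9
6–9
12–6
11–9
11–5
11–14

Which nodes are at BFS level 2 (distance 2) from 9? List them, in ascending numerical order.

2, 4, 7, 8, 10, 14

Level 0: 9
Level 1: 1, 3, 5, 6, 11, 12, 13, 15
Level 2: 2, 4, 7, 8, 10, 14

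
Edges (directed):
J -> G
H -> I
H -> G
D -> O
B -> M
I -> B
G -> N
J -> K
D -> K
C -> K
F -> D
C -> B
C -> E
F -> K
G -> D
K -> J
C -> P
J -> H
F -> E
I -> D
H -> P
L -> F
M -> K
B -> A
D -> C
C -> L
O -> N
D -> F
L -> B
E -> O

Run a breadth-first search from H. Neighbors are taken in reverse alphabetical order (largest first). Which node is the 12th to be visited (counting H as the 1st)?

Visit H; enqueue P, I, G → queue [P, I, G]
Visit P → queue [I, G]
Visit I; enqueue D, B → queue [G, D, B]
Visit G; enqueue N → queue [D, B, N]
Visit D; enqueue O, K, F, C → queue [B, N, O, K, F, C]
Visit B; enqueue M, A → queue [N, O, K, F, C, M, A]
Visit N → queue [O, K, F, C, M, A]
Visit O → queue [K, F, C, M, A]
Visit K; enqueue J → queue [F, C, M, A, J]
Visit F; enqueue E → queue [C, M, A, J, E]
Visit C; enqueue L → queue [M, A, J, E, L]
Visit M → queue [A, J, E, L]
Visit A → queue [J, E, L]
Visit J → queue [E, L]
Visit E → queue [L]
Visit L → queue []

Visit order: H, P, I, G, D, B, N, O, K, F, C, M, A, J, E, L

M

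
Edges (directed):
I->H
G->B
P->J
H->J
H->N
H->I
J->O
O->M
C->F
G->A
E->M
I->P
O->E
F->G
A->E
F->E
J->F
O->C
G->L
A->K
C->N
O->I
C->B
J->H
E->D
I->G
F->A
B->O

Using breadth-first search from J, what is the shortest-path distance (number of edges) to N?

Level 0: J
Level 1: F, H, O
Level 2: A, C, E, G, I, M, N
Level 3: B, D, K, L, P
N first appears at level 2.

2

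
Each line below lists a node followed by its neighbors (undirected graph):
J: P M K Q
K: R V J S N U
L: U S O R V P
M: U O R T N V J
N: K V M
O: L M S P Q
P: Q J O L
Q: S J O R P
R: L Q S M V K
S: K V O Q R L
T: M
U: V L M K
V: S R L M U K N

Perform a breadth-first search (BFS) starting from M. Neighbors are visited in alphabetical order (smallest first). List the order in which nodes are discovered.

M, J, N, O, R, T, U, V, K, P, Q, L, S

Visit M; enqueue J, N, O, R, T, U, V → queue [J, N, O, R, T, U, V]
Visit J; enqueue K, P, Q → queue [N, O, R, T, U, V, K, P, Q]
Visit N → queue [O, R, T, U, V, K, P, Q]
Visit O; enqueue L, S → queue [R, T, U, V, K, P, Q, L, S]
Visit R → queue [T, U, V, K, P, Q, L, S]
Visit T → queue [U, V, K, P, Q, L, S]
Visit U → queue [V, K, P, Q, L, S]
Visit V → queue [K, P, Q, L, S]
Visit K → queue [P, Q, L, S]
Visit P → queue [Q, L, S]
Visit Q → queue [L, S]
Visit L → queue [S]
Visit S → queue []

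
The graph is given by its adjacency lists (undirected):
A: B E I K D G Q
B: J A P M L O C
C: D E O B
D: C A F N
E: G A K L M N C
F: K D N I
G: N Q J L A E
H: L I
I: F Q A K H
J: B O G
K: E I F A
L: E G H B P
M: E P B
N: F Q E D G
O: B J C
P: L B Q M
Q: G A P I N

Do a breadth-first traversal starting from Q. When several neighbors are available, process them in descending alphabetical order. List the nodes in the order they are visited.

Q → P → N → I → G → A → M → L → B → F → E → D → K → H → J → O → C

Visit Q; enqueue P, N, I, G, A → queue [P, N, I, G, A]
Visit P; enqueue M, L, B → queue [N, I, G, A, M, L, B]
Visit N; enqueue F, E, D → queue [I, G, A, M, L, B, F, E, D]
Visit I; enqueue K, H → queue [G, A, M, L, B, F, E, D, K, H]
Visit G; enqueue J → queue [A, M, L, B, F, E, D, K, H, J]
Visit A → queue [M, L, B, F, E, D, K, H, J]
Visit M → queue [L, B, F, E, D, K, H, J]
Visit L → queue [B, F, E, D, K, H, J]
Visit B; enqueue O, C → queue [F, E, D, K, H, J, O, C]
Visit F → queue [E, D, K, H, J, O, C]
Visit E → queue [D, K, H, J, O, C]
Visit D → queue [K, H, J, O, C]
Visit K → queue [H, J, O, C]
Visit H → queue [J, O, C]
Visit J → queue [O, C]
Visit O → queue [C]
Visit C → queue []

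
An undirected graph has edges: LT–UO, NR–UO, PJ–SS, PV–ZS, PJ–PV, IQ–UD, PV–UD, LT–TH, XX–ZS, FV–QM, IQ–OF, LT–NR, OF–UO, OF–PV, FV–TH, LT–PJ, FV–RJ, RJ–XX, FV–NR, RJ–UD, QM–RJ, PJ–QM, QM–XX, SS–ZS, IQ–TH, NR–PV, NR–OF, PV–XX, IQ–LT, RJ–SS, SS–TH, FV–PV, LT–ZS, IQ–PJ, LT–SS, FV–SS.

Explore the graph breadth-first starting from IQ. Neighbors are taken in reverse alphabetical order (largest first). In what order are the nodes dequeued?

IQ, UD, TH, PJ, OF, LT, RJ, PV, SS, FV, QM, UO, NR, ZS, XX

Visit IQ; enqueue UD, TH, PJ, OF, LT → queue [UD, TH, PJ, OF, LT]
Visit UD; enqueue RJ, PV → queue [TH, PJ, OF, LT, RJ, PV]
Visit TH; enqueue SS, FV → queue [PJ, OF, LT, RJ, PV, SS, FV]
Visit PJ; enqueue QM → queue [OF, LT, RJ, PV, SS, FV, QM]
Visit OF; enqueue UO, NR → queue [LT, RJ, PV, SS, FV, QM, UO, NR]
Visit LT; enqueue ZS → queue [RJ, PV, SS, FV, QM, UO, NR, ZS]
Visit RJ; enqueue XX → queue [PV, SS, FV, QM, UO, NR, ZS, XX]
Visit PV → queue [SS, FV, QM, UO, NR, ZS, XX]
Visit SS → queue [FV, QM, UO, NR, ZS, XX]
Visit FV → queue [QM, UO, NR, ZS, XX]
Visit QM → queue [UO, NR, ZS, XX]
Visit UO → queue [NR, ZS, XX]
Visit NR → queue [ZS, XX]
Visit ZS → queue [XX]
Visit XX → queue []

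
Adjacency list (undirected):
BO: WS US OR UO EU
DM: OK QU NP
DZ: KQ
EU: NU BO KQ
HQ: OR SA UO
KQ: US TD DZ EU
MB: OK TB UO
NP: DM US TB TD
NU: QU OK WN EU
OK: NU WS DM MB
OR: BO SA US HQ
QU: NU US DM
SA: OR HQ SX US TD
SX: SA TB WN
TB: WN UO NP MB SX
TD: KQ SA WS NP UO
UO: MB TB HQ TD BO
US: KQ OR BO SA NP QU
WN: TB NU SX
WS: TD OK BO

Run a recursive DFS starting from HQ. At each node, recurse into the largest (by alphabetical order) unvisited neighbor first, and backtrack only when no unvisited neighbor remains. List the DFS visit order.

Visit HQ
HQ → UO
UO → TD
TD → WS
WS → OK
OK → NU
NU → WN
WN → TB
TB → SX
SX → SA
SA → US
US → QU
QU → DM
DM → NP
US → OR
OR → BO
BO → EU
EU → KQ
KQ → DZ
TB → MB

HQ, UO, TD, WS, OK, NU, WN, TB, SX, SA, US, QU, DM, NP, OR, BO, EU, KQ, DZ, MB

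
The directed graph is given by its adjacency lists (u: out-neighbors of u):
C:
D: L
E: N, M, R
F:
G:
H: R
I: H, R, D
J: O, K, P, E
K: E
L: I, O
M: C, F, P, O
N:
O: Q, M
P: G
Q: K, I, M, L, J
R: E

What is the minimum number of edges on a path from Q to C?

Level 0: Q
Level 1: I, J, K, L, M
Level 2: C, D, E, F, H, O, P, R
Level 3: G, N
C first appears at level 2.

2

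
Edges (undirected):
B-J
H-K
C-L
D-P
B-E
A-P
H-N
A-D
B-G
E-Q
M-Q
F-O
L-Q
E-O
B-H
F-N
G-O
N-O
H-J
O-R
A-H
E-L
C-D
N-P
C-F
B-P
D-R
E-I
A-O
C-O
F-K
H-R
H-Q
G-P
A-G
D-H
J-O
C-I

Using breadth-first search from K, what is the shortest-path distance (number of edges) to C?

Level 0: K
Level 1: F, H
Level 2: A, B, C, D, J, N, O, Q, R
Level 3: E, G, I, L, M, P
C first appears at level 2.

2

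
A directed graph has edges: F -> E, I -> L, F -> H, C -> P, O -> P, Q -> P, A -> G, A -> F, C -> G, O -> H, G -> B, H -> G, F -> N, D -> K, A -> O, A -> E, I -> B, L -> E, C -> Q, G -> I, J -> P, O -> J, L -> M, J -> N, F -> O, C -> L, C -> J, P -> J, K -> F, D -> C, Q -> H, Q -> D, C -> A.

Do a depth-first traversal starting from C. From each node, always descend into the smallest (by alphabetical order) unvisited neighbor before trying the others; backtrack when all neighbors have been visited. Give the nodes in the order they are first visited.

Visit C
C → A
A → E
A → F
F → H
H → G
G → B
G → I
I → L
L → M
F → N
F → O
O → J
J → P
C → Q
Q → D
D → K

C → A → E → F → H → G → B → I → L → M → N → O → J → P → Q → D → K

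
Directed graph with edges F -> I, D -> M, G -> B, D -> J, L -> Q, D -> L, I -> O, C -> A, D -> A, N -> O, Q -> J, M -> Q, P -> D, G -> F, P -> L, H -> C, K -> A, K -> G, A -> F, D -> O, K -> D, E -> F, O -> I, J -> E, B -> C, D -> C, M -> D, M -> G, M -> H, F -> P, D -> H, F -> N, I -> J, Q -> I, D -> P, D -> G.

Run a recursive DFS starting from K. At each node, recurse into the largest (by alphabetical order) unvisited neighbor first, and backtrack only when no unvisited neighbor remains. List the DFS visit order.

K, G, F, P, L, Q, J, E, I, O, D, M, H, C, A, N, B

Visit K
K → G
G → F
F → P
P → L
L → Q
Q → J
J → E
Q → I
I → O
P → D
D → M
M → H
H → C
C → A
F → N
G → B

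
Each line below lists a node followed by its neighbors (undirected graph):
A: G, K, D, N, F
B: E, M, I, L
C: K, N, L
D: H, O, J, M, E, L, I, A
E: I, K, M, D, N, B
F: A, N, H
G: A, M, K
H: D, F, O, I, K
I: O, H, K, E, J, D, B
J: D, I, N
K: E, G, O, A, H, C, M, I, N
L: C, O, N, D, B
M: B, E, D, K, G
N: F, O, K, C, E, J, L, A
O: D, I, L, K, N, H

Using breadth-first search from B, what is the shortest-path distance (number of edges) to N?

Level 0: B
Level 1: E, I, L, M
Level 2: C, D, G, H, J, K, N, O
Level 3: A, F
N first appears at level 2.

2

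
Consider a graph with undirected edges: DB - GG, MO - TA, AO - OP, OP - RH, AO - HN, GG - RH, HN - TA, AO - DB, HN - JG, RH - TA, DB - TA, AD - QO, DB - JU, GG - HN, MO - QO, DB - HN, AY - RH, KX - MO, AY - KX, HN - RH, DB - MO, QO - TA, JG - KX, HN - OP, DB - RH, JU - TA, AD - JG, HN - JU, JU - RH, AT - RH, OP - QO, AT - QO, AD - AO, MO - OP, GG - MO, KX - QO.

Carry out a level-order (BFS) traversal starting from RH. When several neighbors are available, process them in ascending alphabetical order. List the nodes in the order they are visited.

RH -> AT -> AY -> DB -> GG -> HN -> JU -> OP -> TA -> QO -> KX -> AO -> MO -> JG -> AD

Visit RH; enqueue AT, AY, DB, GG, HN, JU, OP, TA → queue [AT, AY, DB, GG, HN, JU, OP, TA]
Visit AT; enqueue QO → queue [AY, DB, GG, HN, JU, OP, TA, QO]
Visit AY; enqueue KX → queue [DB, GG, HN, JU, OP, TA, QO, KX]
Visit DB; enqueue AO, MO → queue [GG, HN, JU, OP, TA, QO, KX, AO, MO]
Visit GG → queue [HN, JU, OP, TA, QO, KX, AO, MO]
Visit HN; enqueue JG → queue [JU, OP, TA, QO, KX, AO, MO, JG]
Visit JU → queue [OP, TA, QO, KX, AO, MO, JG]
Visit OP → queue [TA, QO, KX, AO, MO, JG]
Visit TA → queue [QO, KX, AO, MO, JG]
Visit QO; enqueue AD → queue [KX, AO, MO, JG, AD]
Visit KX → queue [AO, MO, JG, AD]
Visit AO → queue [MO, JG, AD]
Visit MO → queue [JG, AD]
Visit JG → queue [AD]
Visit AD → queue []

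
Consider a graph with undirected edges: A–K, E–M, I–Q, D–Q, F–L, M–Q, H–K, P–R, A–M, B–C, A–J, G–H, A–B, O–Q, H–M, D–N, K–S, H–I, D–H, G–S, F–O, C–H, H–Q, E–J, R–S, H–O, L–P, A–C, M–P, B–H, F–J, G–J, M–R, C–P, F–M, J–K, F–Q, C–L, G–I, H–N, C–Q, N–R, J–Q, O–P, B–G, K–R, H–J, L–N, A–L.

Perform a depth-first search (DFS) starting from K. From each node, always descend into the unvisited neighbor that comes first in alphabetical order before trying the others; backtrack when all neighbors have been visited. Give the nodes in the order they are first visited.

Visit K
K → A
A → B
B → C
C → H
H → D
D → N
N → L
L → F
F → J
J → E
E → M
M → P
P → O
O → Q
Q → I
I → G
G → S
S → R

K A B C H D N L F J E M P O Q I G S R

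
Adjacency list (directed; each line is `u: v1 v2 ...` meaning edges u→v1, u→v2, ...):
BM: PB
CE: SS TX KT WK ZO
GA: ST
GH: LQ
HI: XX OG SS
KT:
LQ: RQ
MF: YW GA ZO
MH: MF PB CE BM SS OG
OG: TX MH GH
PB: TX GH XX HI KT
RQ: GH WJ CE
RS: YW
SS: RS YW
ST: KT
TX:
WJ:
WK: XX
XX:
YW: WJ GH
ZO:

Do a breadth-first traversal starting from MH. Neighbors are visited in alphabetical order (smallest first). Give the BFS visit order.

MH, BM, CE, MF, OG, PB, SS, KT, TX, WK, ZO, GA, YW, GH, HI, XX, RS, ST, WJ, LQ, RQ

Visit MH; enqueue BM, CE, MF, OG, PB, SS → queue [BM, CE, MF, OG, PB, SS]
Visit BM → queue [CE, MF, OG, PB, SS]
Visit CE; enqueue KT, TX, WK, ZO → queue [MF, OG, PB, SS, KT, TX, WK, ZO]
Visit MF; enqueue GA, YW → queue [OG, PB, SS, KT, TX, WK, ZO, GA, YW]
Visit OG; enqueue GH → queue [PB, SS, KT, TX, WK, ZO, GA, YW, GH]
Visit PB; enqueue HI, XX → queue [SS, KT, TX, WK, ZO, GA, YW, GH, HI, XX]
Visit SS; enqueue RS → queue [KT, TX, WK, ZO, GA, YW, GH, HI, XX, RS]
Visit KT → queue [TX, WK, ZO, GA, YW, GH, HI, XX, RS]
Visit TX → queue [WK, ZO, GA, YW, GH, HI, XX, RS]
Visit WK → queue [ZO, GA, YW, GH, HI, XX, RS]
Visit ZO → queue [GA, YW, GH, HI, XX, RS]
Visit GA; enqueue ST → queue [YW, GH, HI, XX, RS, ST]
Visit YW; enqueue WJ → queue [GH, HI, XX, RS, ST, WJ]
Visit GH; enqueue LQ → queue [HI, XX, RS, ST, WJ, LQ]
Visit HI → queue [XX, RS, ST, WJ, LQ]
Visit XX → queue [RS, ST, WJ, LQ]
Visit RS → queue [ST, WJ, LQ]
Visit ST → queue [WJ, LQ]
Visit WJ → queue [LQ]
Visit LQ; enqueue RQ → queue [RQ]
Visit RQ → queue []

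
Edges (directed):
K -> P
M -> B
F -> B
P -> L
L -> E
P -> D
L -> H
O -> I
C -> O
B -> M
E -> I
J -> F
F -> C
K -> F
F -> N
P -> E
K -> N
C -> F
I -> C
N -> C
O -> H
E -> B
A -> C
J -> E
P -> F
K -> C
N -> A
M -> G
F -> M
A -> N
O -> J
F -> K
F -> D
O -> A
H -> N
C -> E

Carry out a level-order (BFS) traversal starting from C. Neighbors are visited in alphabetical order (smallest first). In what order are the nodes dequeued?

Visit C; enqueue E, F, O → queue [E, F, O]
Visit E; enqueue B, I → queue [F, O, B, I]
Visit F; enqueue D, K, M, N → queue [O, B, I, D, K, M, N]
Visit O; enqueue A, H, J → queue [B, I, D, K, M, N, A, H, J]
Visit B → queue [I, D, K, M, N, A, H, J]
Visit I → queue [D, K, M, N, A, H, J]
Visit D → queue [K, M, N, A, H, J]
Visit K; enqueue P → queue [M, N, A, H, J, P]
Visit M; enqueue G → queue [N, A, H, J, P, G]
Visit N → queue [A, H, J, P, G]
Visit A → queue [H, J, P, G]
Visit H → queue [J, P, G]
Visit J → queue [P, G]
Visit P; enqueue L → queue [G, L]
Visit G → queue [L]
Visit L → queue []

C E F O B I D K M N A H J P G L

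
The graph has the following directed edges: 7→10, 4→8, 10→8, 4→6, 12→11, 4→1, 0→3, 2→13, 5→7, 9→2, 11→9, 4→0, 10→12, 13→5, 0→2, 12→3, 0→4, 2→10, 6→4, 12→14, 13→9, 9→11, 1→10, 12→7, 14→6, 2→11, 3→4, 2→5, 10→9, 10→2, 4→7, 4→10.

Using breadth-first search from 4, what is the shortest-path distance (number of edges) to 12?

Level 0: 4
Level 1: 0, 1, 6, 7, 8, 10
Level 2: 2, 3, 9, 12
Level 3: 5, 11, 13, 14
12 first appears at level 2.

2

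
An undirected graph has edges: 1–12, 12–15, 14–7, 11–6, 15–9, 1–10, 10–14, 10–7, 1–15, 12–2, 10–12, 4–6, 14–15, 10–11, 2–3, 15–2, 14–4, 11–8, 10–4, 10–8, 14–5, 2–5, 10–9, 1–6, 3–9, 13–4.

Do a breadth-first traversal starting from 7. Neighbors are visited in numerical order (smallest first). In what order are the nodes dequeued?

7 -> 10 -> 14 -> 1 -> 4 -> 8 -> 9 -> 11 -> 12 -> 5 -> 15 -> 6 -> 13 -> 3 -> 2

Visit 7; enqueue 10, 14 → queue [10, 14]
Visit 10; enqueue 1, 4, 8, 9, 11, 12 → queue [14, 1, 4, 8, 9, 11, 12]
Visit 14; enqueue 5, 15 → queue [1, 4, 8, 9, 11, 12, 5, 15]
Visit 1; enqueue 6 → queue [4, 8, 9, 11, 12, 5, 15, 6]
Visit 4; enqueue 13 → queue [8, 9, 11, 12, 5, 15, 6, 13]
Visit 8 → queue [9, 11, 12, 5, 15, 6, 13]
Visit 9; enqueue 3 → queue [11, 12, 5, 15, 6, 13, 3]
Visit 11 → queue [12, 5, 15, 6, 13, 3]
Visit 12; enqueue 2 → queue [5, 15, 6, 13, 3, 2]
Visit 5 → queue [15, 6, 13, 3, 2]
Visit 15 → queue [6, 13, 3, 2]
Visit 6 → queue [13, 3, 2]
Visit 13 → queue [3, 2]
Visit 3 → queue [2]
Visit 2 → queue []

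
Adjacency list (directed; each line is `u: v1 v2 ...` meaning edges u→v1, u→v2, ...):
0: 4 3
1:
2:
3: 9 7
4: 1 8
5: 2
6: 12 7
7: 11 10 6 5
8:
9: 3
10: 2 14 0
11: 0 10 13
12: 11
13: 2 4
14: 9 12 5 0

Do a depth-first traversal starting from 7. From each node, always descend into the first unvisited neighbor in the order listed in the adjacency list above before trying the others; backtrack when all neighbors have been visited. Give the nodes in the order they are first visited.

7 → 11 → 0 → 4 → 1 → 8 → 3 → 9 → 10 → 2 → 14 → 12 → 5 → 13 → 6

Visit 7
7 → 11
11 → 0
0 → 4
4 → 1
4 → 8
0 → 3
3 → 9
11 → 10
10 → 2
10 → 14
14 → 12
14 → 5
11 → 13
7 → 6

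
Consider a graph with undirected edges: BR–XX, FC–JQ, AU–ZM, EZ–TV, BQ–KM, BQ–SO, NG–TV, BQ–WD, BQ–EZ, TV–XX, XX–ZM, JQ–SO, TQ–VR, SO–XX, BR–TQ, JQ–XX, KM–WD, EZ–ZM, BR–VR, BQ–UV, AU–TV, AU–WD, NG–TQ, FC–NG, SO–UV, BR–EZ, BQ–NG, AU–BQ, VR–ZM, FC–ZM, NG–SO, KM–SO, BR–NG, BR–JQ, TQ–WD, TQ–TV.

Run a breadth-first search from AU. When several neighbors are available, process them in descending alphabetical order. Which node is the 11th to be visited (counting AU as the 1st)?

KM

Visit AU; enqueue ZM, WD, TV, BQ → queue [ZM, WD, TV, BQ]
Visit ZM; enqueue XX, VR, FC, EZ → queue [WD, TV, BQ, XX, VR, FC, EZ]
Visit WD; enqueue TQ, KM → queue [TV, BQ, XX, VR, FC, EZ, TQ, KM]
Visit TV; enqueue NG → queue [BQ, XX, VR, FC, EZ, TQ, KM, NG]
Visit BQ; enqueue UV, SO → queue [XX, VR, FC, EZ, TQ, KM, NG, UV, SO]
Visit XX; enqueue JQ, BR → queue [VR, FC, EZ, TQ, KM, NG, UV, SO, JQ, BR]
Visit VR → queue [FC, EZ, TQ, KM, NG, UV, SO, JQ, BR]
Visit FC → queue [EZ, TQ, KM, NG, UV, SO, JQ, BR]
Visit EZ → queue [TQ, KM, NG, UV, SO, JQ, BR]
Visit TQ → queue [KM, NG, UV, SO, JQ, BR]
Visit KM → queue [NG, UV, SO, JQ, BR]
Visit NG → queue [UV, SO, JQ, BR]
Visit UV → queue [SO, JQ, BR]
Visit SO → queue [JQ, BR]
Visit JQ → queue [BR]
Visit BR → queue []

Visit order: AU, ZM, WD, TV, BQ, XX, VR, FC, EZ, TQ, KM, NG, UV, SO, JQ, BR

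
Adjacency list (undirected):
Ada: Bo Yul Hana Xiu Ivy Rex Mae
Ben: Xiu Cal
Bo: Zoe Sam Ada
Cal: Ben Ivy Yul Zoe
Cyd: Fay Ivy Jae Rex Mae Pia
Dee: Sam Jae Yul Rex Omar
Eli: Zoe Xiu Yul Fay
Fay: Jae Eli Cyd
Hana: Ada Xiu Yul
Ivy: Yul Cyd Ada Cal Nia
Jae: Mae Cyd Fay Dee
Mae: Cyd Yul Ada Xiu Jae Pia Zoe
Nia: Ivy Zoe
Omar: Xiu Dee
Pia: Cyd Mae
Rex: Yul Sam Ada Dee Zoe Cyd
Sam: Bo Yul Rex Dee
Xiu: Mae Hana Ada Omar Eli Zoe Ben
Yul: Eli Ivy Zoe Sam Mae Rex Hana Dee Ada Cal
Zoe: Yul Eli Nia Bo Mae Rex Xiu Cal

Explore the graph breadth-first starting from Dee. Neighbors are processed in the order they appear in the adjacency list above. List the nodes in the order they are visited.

Visit Dee; enqueue Sam, Jae, Yul, Rex, Omar → queue [Sam, Jae, Yul, Rex, Omar]
Visit Sam; enqueue Bo → queue [Jae, Yul, Rex, Omar, Bo]
Visit Jae; enqueue Mae, Cyd, Fay → queue [Yul, Rex, Omar, Bo, Mae, Cyd, Fay]
Visit Yul; enqueue Eli, Ivy, Zoe, Hana, Ada, Cal → queue [Rex, Omar, Bo, Mae, Cyd, Fay, Eli, Ivy, Zoe, Hana, Ada, Cal]
Visit Rex → queue [Omar, Bo, Mae, Cyd, Fay, Eli, Ivy, Zoe, Hana, Ada, Cal]
Visit Omar; enqueue Xiu → queue [Bo, Mae, Cyd, Fay, Eli, Ivy, Zoe, Hana, Ada, Cal, Xiu]
Visit Bo → queue [Mae, Cyd, Fay, Eli, Ivy, Zoe, Hana, Ada, Cal, Xiu]
Visit Mae; enqueue Pia → queue [Cyd, Fay, Eli, Ivy, Zoe, Hana, Ada, Cal, Xiu, Pia]
Visit Cyd → queue [Fay, Eli, Ivy, Zoe, Hana, Ada, Cal, Xiu, Pia]
Visit Fay → queue [Eli, Ivy, Zoe, Hana, Ada, Cal, Xiu, Pia]
Visit Eli → queue [Ivy, Zoe, Hana, Ada, Cal, Xiu, Pia]
Visit Ivy; enqueue Nia → queue [Zoe, Hana, Ada, Cal, Xiu, Pia, Nia]
Visit Zoe → queue [Hana, Ada, Cal, Xiu, Pia, Nia]
Visit Hana → queue [Ada, Cal, Xiu, Pia, Nia]
Visit Ada → queue [Cal, Xiu, Pia, Nia]
Visit Cal; enqueue Ben → queue [Xiu, Pia, Nia, Ben]
Visit Xiu → queue [Pia, Nia, Ben]
Visit Pia → queue [Nia, Ben]
Visit Nia → queue [Ben]
Visit Ben → queue []

Dee, Sam, Jae, Yul, Rex, Omar, Bo, Mae, Cyd, Fay, Eli, Ivy, Zoe, Hana, Ada, Cal, Xiu, Pia, Nia, Ben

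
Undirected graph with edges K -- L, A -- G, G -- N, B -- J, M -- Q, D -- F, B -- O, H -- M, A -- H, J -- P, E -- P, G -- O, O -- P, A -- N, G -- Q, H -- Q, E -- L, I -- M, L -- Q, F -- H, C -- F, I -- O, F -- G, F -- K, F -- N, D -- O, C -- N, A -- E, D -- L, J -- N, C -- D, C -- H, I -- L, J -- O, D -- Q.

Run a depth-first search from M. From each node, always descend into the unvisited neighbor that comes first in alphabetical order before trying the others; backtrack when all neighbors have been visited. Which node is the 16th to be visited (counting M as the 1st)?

Visit M
M → H
H → A
A → E
E → L
L → D
D → C
C → F
F → G
G → N
N → J
J → B
B → O
O → I
O → P
G → Q
F → K

Visit order: M, H, A, E, L, D, C, F, G, N, J, B, O, I, P, Q, K

Q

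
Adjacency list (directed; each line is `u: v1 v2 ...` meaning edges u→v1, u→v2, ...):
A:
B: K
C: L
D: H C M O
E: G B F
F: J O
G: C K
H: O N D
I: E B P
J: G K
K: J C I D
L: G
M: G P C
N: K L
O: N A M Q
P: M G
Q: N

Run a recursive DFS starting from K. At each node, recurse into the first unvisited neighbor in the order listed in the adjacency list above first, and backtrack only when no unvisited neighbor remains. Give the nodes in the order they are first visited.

Visit K
K → J
J → G
G → C
C → L
K → I
I → E
E → B
E → F
F → O
O → N
O → A
O → M
M → P
O → Q
K → D
D → H

K, J, G, C, L, I, E, B, F, O, N, A, M, P, Q, D, H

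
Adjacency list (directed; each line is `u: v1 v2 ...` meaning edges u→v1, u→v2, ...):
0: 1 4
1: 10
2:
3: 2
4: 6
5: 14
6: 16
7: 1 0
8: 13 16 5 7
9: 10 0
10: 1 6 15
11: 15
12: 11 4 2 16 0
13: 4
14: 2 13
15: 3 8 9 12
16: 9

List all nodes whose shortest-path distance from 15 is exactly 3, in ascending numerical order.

1, 6, 14

Level 0: 15
Level 1: 3, 8, 9, 12
Level 2: 0, 2, 4, 5, 7, 10, 11, 13, 16
Level 3: 1, 6, 14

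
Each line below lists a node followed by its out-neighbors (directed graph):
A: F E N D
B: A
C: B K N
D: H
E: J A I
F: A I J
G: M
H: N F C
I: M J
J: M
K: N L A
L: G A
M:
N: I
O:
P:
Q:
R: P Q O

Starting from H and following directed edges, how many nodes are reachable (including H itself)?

14

BFS from H visits: H, N, F, C, I, A, J, B, K, M, E, D, L, G
Reachable nodes: 14 of 18 total.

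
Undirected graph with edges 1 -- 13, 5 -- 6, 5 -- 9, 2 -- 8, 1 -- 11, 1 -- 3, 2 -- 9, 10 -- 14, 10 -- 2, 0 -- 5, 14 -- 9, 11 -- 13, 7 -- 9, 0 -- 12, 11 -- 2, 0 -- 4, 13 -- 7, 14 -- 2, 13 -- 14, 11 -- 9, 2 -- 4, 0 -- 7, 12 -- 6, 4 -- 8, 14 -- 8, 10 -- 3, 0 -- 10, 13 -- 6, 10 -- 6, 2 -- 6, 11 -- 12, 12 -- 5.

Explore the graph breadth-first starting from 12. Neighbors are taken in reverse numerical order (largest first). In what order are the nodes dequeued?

Visit 12; enqueue 11, 6, 5, 0 → queue [11, 6, 5, 0]
Visit 11; enqueue 13, 9, 2, 1 → queue [6, 5, 0, 13, 9, 2, 1]
Visit 6; enqueue 10 → queue [5, 0, 13, 9, 2, 1, 10]
Visit 5 → queue [0, 13, 9, 2, 1, 10]
Visit 0; enqueue 7, 4 → queue [13, 9, 2, 1, 10, 7, 4]
Visit 13; enqueue 14 → queue [9, 2, 1, 10, 7, 4, 14]
Visit 9 → queue [2, 1, 10, 7, 4, 14]
Visit 2; enqueue 8 → queue [1, 10, 7, 4, 14, 8]
Visit 1; enqueue 3 → queue [10, 7, 4, 14, 8, 3]
Visit 10 → queue [7, 4, 14, 8, 3]
Visit 7 → queue [4, 14, 8, 3]
Visit 4 → queue [14, 8, 3]
Visit 14 → queue [8, 3]
Visit 8 → queue [3]
Visit 3 → queue []

12, 11, 6, 5, 0, 13, 9, 2, 1, 10, 7, 4, 14, 8, 3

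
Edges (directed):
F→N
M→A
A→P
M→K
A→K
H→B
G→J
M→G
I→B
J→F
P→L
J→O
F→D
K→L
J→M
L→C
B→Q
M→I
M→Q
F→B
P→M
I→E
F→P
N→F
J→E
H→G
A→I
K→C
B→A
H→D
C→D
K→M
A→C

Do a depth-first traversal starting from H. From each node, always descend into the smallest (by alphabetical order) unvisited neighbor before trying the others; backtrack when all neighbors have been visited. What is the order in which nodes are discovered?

Visit H
H → B
B → A
A → C
C → D
A → I
I → E
A → K
K → L
K → M
M → G
G → J
J → F
F → N
F → P
J → O
M → Q

H -> B -> A -> C -> D -> I -> E -> K -> L -> M -> G -> J -> F -> N -> P -> O -> Q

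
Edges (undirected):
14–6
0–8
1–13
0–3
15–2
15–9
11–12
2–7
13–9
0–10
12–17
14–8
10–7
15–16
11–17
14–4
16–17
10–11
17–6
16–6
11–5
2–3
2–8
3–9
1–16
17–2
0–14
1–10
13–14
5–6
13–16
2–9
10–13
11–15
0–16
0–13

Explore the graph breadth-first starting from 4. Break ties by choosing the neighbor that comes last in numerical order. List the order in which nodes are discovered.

Visit 4; enqueue 14 → queue [14]
Visit 14; enqueue 13, 8, 6, 0 → queue [13, 8, 6, 0]
Visit 13; enqueue 16, 10, 9, 1 → queue [8, 6, 0, 16, 10, 9, 1]
Visit 8; enqueue 2 → queue [6, 0, 16, 10, 9, 1, 2]
Visit 6; enqueue 17, 5 → queue [0, 16, 10, 9, 1, 2, 17, 5]
Visit 0; enqueue 3 → queue [16, 10, 9, 1, 2, 17, 5, 3]
Visit 16; enqueue 15 → queue [10, 9, 1, 2, 17, 5, 3, 15]
Visit 10; enqueue 11, 7 → queue [9, 1, 2, 17, 5, 3, 15, 11, 7]
Visit 9 → queue [1, 2, 17, 5, 3, 15, 11, 7]
Visit 1 → queue [2, 17, 5, 3, 15, 11, 7]
Visit 2 → queue [17, 5, 3, 15, 11, 7]
Visit 17; enqueue 12 → queue [5, 3, 15, 11, 7, 12]
Visit 5 → queue [3, 15, 11, 7, 12]
Visit 3 → queue [15, 11, 7, 12]
Visit 15 → queue [11, 7, 12]
Visit 11 → queue [7, 12]
Visit 7 → queue [12]
Visit 12 → queue []

4 → 14 → 13 → 8 → 6 → 0 → 16 → 10 → 9 → 1 → 2 → 17 → 5 → 3 → 15 → 11 → 7 → 12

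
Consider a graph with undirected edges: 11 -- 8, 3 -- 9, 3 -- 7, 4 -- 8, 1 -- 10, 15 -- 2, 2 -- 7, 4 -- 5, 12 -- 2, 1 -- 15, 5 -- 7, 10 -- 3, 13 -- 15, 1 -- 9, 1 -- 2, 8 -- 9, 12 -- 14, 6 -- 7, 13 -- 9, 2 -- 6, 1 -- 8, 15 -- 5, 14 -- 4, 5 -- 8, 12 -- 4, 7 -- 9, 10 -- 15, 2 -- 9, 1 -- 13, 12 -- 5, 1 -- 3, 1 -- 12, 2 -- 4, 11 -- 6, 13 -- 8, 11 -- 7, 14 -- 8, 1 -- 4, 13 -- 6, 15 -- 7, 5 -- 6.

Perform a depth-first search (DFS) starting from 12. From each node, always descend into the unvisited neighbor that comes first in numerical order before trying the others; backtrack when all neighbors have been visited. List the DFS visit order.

Visit 12
12 → 1
1 → 2
2 → 4
4 → 5
5 → 6
6 → 7
7 → 3
3 → 9
9 → 8
8 → 11
8 → 13
13 → 15
15 → 10
8 → 14

12 1 2 4 5 6 7 3 9 8 11 13 15 10 14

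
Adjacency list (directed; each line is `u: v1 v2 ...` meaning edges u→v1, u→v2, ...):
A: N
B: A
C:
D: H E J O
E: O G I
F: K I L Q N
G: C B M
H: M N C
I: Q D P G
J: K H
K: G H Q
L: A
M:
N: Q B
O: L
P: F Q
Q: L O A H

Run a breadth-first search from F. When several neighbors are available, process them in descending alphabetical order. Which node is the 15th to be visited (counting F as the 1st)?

C

Visit F; enqueue Q, N, L, K, I → queue [Q, N, L, K, I]
Visit Q; enqueue O, H, A → queue [N, L, K, I, O, H, A]
Visit N; enqueue B → queue [L, K, I, O, H, A, B]
Visit L → queue [K, I, O, H, A, B]
Visit K; enqueue G → queue [I, O, H, A, B, G]
Visit I; enqueue P, D → queue [O, H, A, B, G, P, D]
Visit O → queue [H, A, B, G, P, D]
Visit H; enqueue M, C → queue [A, B, G, P, D, M, C]
Visit A → queue [B, G, P, D, M, C]
Visit B → queue [G, P, D, M, C]
Visit G → queue [P, D, M, C]
Visit P → queue [D, M, C]
Visit D; enqueue J, E → queue [M, C, J, E]
Visit M → queue [C, J, E]
Visit C → queue [J, E]
Visit J → queue [E]
Visit E → queue []

Visit order: F, Q, N, L, K, I, O, H, A, B, G, P, D, M, C, J, E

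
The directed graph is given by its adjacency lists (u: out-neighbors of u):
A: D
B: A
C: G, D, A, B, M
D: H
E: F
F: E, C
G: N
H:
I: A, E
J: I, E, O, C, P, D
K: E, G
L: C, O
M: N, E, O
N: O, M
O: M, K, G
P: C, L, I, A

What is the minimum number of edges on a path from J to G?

Level 0: J
Level 1: C, D, E, I, O, P
Level 2: A, B, F, G, H, K, L, M
Level 3: N
G first appears at level 2.

2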